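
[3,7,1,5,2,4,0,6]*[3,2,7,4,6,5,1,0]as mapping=[0→4,1→0,2→2,3→5,4→7,5→6,6→3,7→1]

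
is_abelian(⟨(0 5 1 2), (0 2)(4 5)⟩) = no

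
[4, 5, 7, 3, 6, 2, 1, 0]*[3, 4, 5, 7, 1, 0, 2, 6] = [1, 0, 6, 7, 2, 5, 4, 3]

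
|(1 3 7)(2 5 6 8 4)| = 15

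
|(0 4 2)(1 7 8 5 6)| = 15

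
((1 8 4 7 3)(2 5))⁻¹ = (1 3 7 4 8)(2 5)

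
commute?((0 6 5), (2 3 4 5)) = no:(0 6 5)*(2 3 4 5) = (0 6 2 3 4 5), (2 3 4 5)*(0 6 5) = (0 6 5 2 3 4)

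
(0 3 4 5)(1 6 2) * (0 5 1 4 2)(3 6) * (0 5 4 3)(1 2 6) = (0 1)(2 3 6 5 4)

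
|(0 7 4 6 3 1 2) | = 7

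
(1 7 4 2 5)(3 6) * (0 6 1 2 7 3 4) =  (0 6 4 7)(1 3)(2 5)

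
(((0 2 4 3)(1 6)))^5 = (0 2 4 3)(1 6)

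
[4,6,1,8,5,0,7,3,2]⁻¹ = [5,2,8,7,0,4,1,6,3]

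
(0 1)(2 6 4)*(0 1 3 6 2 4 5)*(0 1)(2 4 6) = (0 3 2 4 6 5 1)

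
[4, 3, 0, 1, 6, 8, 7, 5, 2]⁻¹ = [2, 3, 8, 1, 0, 7, 4, 6, 5]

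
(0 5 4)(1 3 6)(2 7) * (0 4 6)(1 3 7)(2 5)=(0 2 1 7 5 6 3)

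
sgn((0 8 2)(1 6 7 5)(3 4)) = 1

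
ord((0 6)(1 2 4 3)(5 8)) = 4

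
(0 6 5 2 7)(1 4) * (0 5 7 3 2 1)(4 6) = (0 4)(1 6 7 5)(2 3)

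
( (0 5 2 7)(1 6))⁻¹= (0 7 2 5)(1 6)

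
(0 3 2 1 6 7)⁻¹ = (0 7 6 1 2 3)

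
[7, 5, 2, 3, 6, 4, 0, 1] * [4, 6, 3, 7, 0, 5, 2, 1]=[1, 5, 3, 7, 2, 0, 4, 6]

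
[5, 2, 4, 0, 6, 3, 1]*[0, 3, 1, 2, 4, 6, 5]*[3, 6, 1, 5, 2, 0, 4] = [4, 6, 2, 3, 0, 1, 5]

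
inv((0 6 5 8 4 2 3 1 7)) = (0 7 1 3 2 4 8 5 6)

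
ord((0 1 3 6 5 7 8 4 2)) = 9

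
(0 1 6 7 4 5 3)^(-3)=(0 4 1 5 6 3 7)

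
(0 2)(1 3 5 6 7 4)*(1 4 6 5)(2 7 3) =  (0 7 6 3 1 2)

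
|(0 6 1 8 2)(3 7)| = 10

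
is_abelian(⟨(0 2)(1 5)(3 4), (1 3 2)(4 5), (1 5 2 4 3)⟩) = no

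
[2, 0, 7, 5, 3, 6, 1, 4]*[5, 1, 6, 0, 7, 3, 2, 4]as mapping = [0→6, 1→5, 2→4, 3→3, 4→0, 5→2, 6→1, 7→7]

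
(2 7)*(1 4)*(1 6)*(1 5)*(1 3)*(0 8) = (0 8)(1 4 6 5 3)(2 7)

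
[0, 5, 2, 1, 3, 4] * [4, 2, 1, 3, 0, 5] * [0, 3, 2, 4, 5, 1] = [5, 1, 3, 2, 4, 0]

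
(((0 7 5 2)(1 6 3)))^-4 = (1 3 6)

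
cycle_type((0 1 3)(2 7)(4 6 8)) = 2.3^2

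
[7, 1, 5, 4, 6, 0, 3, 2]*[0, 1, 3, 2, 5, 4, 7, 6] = [6, 1, 4, 5, 7, 0, 2, 3]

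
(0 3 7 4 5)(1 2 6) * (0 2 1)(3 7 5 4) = (0 7 3 5 2 6)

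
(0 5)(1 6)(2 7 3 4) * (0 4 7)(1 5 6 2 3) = (0 6 5 4 3 7 1 2)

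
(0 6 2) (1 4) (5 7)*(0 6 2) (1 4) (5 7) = (0 2 6) 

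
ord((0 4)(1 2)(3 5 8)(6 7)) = 6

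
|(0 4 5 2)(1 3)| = 4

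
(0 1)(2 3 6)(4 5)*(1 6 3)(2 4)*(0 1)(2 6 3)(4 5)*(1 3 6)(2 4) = (0 6 5 1 3 4 2)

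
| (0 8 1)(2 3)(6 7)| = 6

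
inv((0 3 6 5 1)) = (0 1 5 6 3)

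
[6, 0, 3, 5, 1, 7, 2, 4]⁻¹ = [1, 4, 6, 2, 7, 3, 0, 5]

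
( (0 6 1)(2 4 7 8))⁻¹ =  (0 1 6)(2 8 7 4)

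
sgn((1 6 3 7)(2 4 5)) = -1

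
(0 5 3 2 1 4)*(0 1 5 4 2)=(0 4 1 2 5 3) 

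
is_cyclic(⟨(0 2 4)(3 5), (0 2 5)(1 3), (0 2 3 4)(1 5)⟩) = no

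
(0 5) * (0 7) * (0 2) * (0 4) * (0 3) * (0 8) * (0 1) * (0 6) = (0 5 7 2 4 3 8 1 6)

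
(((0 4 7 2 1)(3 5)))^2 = (0 7 1 4 2)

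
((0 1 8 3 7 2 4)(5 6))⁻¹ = (0 4 2 7 3 8 1)(5 6)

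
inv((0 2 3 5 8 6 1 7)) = (0 7 1 6 8 5 3 2)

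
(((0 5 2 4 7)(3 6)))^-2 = (0 4 5 7 2)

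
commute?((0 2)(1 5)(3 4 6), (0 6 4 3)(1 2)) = no:(0 2)(1 5)(3 4 6)*(0 6 4 3)(1 2) = (0 1 5 2 6), (0 6 4 3)(1 2)*(0 2)(1 5)(3 4 6) = (0 3 2 5 1)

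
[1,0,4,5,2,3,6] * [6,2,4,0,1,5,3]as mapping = [0→2,1→6,2→1,3→5,4→4,5→0,6→3]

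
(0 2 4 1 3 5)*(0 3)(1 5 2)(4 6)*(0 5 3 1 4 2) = (0 4 3)(1 5)(2 6)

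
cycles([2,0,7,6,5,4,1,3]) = (0 2 7 3 6 1)(4 5)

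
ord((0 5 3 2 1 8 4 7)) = 8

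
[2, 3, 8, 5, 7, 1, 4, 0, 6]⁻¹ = [7, 5, 0, 1, 6, 3, 8, 4, 2]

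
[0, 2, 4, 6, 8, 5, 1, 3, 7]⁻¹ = [0, 6, 1, 7, 2, 5, 3, 8, 4]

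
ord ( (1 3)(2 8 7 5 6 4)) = 6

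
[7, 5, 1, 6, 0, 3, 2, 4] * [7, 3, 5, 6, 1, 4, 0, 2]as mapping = [0→2, 1→4, 2→3, 3→0, 4→7, 5→6, 6→5, 7→1]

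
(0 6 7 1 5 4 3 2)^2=(0 7 5 3)(1 4 2 6)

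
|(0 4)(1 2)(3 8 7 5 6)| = 10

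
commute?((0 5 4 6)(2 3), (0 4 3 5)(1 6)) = no:(0 5 4 6)(2 3) * (0 4 3 5)(1 6) = (1 6 4)(2 5 3), (0 4 3 5)(1 6) * (0 5 4 6)(2 3) = (0 6 1)(2 3 4)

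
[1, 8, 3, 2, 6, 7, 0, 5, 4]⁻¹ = [6, 0, 3, 2, 8, 7, 4, 5, 1]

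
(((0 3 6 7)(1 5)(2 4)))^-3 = (0 3 6 7)(1 5)(2 4)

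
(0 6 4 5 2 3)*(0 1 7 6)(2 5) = (1 7 6 4 2 3)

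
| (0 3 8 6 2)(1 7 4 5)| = 20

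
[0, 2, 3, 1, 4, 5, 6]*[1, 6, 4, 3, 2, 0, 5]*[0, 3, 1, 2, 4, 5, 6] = [3, 4, 2, 6, 1, 0, 5]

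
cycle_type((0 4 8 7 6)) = 5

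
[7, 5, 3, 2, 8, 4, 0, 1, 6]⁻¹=[6, 7, 3, 2, 5, 1, 8, 0, 4]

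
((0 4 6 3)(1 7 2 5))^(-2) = (0 6)(1 2)(3 4)(5 7)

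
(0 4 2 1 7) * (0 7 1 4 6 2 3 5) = (0 6 2 4 3 5)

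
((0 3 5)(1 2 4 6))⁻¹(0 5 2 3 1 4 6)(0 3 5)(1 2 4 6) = (0 4 5 2 6 1 3)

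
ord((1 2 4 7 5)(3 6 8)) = 15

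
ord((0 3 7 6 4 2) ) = 6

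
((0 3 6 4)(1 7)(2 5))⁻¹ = (0 4 6 3)(1 7)(2 5)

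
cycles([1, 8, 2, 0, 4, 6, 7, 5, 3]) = (0 1 8 3)(5 6 7)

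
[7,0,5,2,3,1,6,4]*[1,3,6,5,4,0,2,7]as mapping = [0→7,1→1,2→0,3→6,4→5,5→3,6→2,7→4]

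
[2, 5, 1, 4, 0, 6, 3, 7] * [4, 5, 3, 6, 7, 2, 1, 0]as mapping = [0→3, 1→2, 2→5, 3→7, 4→4, 5→1, 6→6, 7→0]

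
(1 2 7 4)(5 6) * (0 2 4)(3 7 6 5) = (0 2 6 3 7)(1 4)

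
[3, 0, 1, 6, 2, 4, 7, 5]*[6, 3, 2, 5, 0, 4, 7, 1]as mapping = [0→5, 1→6, 2→3, 3→7, 4→2, 5→0, 6→1, 7→4]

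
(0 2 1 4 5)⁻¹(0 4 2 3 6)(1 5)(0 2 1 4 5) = (0 4)(1 3 6 2 5)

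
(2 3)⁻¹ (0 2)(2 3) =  (0 3)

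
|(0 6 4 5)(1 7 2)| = 12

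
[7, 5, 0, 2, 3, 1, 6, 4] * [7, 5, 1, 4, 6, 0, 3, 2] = [2, 0, 7, 1, 4, 5, 3, 6]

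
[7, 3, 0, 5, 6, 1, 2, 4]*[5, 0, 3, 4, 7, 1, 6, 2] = [2, 4, 5, 1, 6, 0, 3, 7]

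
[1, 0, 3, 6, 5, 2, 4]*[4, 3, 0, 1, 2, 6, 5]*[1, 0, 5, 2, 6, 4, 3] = [2, 6, 0, 4, 3, 1, 5]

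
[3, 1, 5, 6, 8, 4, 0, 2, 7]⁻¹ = [6, 1, 7, 0, 5, 2, 3, 8, 4]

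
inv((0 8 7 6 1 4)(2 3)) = (0 4 1 6 7 8)(2 3)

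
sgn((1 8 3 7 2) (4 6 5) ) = 1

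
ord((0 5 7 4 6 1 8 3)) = 8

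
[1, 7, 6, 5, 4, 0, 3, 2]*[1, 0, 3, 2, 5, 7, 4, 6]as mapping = [0→0, 1→6, 2→4, 3→7, 4→5, 5→1, 6→2, 7→3]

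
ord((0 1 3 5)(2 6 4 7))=4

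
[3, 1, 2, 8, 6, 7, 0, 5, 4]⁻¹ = [6, 1, 2, 0, 8, 7, 4, 5, 3]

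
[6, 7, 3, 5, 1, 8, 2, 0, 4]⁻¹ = [7, 4, 6, 2, 8, 3, 0, 1, 5]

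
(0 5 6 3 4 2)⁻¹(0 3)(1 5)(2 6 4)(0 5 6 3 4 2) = (0 3 2)(1 6)(4 5)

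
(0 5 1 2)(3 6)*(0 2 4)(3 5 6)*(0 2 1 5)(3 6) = (0 3 6)(1 4 2)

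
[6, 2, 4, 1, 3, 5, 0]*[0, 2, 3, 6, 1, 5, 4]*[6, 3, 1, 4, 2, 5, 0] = [2, 4, 3, 1, 0, 5, 6]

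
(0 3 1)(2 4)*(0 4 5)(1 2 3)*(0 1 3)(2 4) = (0 3 4)(1 2 5)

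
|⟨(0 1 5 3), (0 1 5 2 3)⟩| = 120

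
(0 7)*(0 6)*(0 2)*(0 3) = (0 7 6 2 3)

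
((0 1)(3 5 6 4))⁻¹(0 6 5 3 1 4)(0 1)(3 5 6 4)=(0 3 1 4 6 5)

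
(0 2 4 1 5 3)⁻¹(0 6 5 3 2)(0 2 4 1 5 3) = (0 4 2 6 3)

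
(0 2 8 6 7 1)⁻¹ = (0 1 7 6 8 2)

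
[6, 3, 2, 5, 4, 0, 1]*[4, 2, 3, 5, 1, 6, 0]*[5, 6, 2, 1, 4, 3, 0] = [5, 3, 1, 0, 6, 4, 2]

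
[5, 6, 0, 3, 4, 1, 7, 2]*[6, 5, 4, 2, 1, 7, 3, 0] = [7, 3, 6, 2, 1, 5, 0, 4]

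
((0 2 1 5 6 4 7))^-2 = (0 4 5 2 7 6 1)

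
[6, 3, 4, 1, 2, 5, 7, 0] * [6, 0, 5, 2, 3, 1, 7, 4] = [7, 2, 3, 0, 5, 1, 4, 6]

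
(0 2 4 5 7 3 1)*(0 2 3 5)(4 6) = (0 3 1 2 6 4)(5 7)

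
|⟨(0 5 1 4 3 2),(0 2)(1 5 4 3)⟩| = 720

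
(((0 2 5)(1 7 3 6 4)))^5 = (0 5 2)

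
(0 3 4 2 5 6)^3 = (0 2)(3 5)(4 6)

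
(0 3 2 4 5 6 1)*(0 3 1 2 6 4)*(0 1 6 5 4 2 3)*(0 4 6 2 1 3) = (0 2 3 5 1 4 6)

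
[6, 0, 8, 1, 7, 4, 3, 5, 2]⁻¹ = [1, 3, 8, 6, 5, 7, 0, 4, 2]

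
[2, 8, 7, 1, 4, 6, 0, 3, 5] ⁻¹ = [6, 3, 0, 7, 4, 8, 5, 2, 1] 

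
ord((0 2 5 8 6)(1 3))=10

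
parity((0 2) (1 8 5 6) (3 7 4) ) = even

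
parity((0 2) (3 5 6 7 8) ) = odd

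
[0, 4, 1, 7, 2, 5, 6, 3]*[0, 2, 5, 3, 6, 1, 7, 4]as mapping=[0→0, 1→6, 2→2, 3→4, 4→5, 5→1, 6→7, 7→3]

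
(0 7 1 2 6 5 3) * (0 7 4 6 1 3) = (0 4 6 5)(1 2)(3 7)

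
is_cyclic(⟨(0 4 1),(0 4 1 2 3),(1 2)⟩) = no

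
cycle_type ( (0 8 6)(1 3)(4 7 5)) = 2.3^2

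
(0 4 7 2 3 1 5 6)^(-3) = (0 1 7 6 3 4 5 2)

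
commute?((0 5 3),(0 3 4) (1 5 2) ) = no:(0 5 3)*(0 3 4) (1 5 2) = (0 2 1 5 4),(0 3 4) (1 5 2)*(0 5 3) = (1 3 4 5 2) 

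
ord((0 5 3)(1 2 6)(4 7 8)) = 3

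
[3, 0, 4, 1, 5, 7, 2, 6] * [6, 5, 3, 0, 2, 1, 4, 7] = [0, 6, 2, 5, 1, 7, 3, 4]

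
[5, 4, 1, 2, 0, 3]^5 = [4, 2, 3, 5, 1, 0]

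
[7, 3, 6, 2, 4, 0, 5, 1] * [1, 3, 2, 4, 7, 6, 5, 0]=[0, 4, 5, 2, 7, 1, 6, 3]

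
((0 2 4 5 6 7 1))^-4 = (0 5 1 4 7 2 6)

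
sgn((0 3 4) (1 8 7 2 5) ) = 1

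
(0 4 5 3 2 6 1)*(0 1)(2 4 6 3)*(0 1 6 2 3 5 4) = (0 2 5 3)(1 6)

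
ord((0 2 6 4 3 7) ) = 6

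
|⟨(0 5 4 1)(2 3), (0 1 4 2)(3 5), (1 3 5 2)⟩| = 720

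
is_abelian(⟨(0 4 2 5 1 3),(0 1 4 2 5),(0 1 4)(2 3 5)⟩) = no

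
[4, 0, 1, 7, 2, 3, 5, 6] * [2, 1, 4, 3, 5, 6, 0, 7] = [5, 2, 1, 7, 4, 3, 6, 0]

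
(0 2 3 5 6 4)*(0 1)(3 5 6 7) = (0 2 5 7 3 6 4 1)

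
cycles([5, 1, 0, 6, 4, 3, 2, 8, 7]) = (0 5 3 6 2)(7 8)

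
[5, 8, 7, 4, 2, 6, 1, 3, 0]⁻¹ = [8, 6, 4, 7, 3, 0, 5, 2, 1]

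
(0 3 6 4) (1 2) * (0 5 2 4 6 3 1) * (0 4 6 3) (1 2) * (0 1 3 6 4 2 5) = (0 5 3 1 4) 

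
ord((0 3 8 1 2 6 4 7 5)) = 9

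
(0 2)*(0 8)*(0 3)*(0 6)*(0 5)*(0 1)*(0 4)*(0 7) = (0 2 8 3 6 5 1 4 7)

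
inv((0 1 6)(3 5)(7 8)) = (0 6 1)(3 5)(7 8)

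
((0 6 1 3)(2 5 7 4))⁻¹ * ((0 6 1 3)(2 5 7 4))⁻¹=(0 1)(2 7)(3 6)(4 5)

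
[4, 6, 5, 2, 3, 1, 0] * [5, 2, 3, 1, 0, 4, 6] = [0, 6, 4, 3, 1, 2, 5]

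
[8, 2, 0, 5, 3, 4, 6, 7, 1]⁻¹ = [2, 8, 1, 4, 5, 3, 6, 7, 0]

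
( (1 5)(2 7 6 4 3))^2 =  (2 6 3 7 4)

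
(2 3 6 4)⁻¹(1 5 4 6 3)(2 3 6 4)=(1 5 2 4 6)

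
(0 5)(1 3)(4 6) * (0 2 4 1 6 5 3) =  (0 3 6 1)(2 4 5)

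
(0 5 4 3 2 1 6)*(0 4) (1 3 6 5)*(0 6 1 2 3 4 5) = (0 2 4 1) (5 6) 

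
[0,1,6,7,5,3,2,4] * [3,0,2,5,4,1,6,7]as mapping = [0→3,1→0,2→6,3→7,4→1,5→5,6→2,7→4]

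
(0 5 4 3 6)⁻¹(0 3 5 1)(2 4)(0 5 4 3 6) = (1 5 6 4)(2 3)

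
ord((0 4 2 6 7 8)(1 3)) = 6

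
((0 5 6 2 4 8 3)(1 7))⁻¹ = (0 3 8 4 2 6 5)(1 7)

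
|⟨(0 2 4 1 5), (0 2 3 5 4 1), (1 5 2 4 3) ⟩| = 720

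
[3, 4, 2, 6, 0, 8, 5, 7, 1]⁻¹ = [4, 8, 2, 0, 1, 6, 3, 7, 5]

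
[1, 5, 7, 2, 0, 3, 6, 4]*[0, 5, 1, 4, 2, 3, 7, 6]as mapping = [0→5, 1→3, 2→6, 3→1, 4→0, 5→4, 6→7, 7→2]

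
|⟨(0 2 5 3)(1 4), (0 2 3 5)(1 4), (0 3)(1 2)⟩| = 360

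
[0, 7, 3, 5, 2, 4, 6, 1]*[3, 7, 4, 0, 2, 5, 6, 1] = [3, 1, 0, 5, 4, 2, 6, 7]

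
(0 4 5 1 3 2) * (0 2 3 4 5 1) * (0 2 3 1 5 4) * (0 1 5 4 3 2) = (0 3 5)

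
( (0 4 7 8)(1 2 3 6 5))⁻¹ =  (0 8 7 4)(1 5 6 3 2)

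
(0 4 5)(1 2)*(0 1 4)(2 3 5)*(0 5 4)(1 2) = (0 5 2)(1 3 4)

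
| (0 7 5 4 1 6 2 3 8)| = 9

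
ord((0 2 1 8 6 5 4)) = 7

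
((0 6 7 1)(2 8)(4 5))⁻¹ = (0 1 7 6)(2 8)(4 5)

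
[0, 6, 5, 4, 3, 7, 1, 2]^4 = [0, 1, 5, 3, 4, 7, 6, 2]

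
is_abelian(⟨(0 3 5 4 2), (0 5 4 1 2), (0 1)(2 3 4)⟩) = no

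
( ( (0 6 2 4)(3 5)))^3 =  (0 4 2 6)(3 5)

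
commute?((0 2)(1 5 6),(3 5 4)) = no:(0 2)(1 5 6)*(3 5 4) = (0 2)(1 4 3 5 6),(3 5 4)*(0 2)(1 5 6) = (0 2)(1 5 4 3 6)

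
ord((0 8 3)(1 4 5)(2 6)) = 6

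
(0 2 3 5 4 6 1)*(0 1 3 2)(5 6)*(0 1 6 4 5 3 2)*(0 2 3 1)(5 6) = (1 5 6 3 4)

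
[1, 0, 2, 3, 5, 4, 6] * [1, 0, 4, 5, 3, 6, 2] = [0, 1, 4, 5, 6, 3, 2]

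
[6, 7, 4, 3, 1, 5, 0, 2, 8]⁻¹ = [6, 4, 7, 3, 2, 5, 0, 1, 8]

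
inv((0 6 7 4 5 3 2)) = (0 2 3 5 4 7 6)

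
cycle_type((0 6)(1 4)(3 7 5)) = 2^2.3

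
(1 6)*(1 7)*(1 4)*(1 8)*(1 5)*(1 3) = (1 6 7 4 8 5 3) 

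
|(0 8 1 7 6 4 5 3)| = 8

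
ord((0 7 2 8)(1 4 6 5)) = 4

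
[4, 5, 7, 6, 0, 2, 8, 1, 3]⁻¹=[4, 7, 5, 8, 0, 1, 3, 2, 6]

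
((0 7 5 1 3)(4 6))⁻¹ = (0 3 1 5 7)(4 6)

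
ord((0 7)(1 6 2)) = 6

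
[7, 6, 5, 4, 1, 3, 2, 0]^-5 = [7, 6, 5, 4, 1, 3, 2, 0]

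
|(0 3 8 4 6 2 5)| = 7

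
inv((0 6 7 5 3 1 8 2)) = (0 2 8 1 3 5 7 6)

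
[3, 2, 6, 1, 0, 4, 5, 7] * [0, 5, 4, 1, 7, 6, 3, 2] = [1, 4, 3, 5, 0, 7, 6, 2]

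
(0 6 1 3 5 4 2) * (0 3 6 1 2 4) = (0 1 6 2 3 5)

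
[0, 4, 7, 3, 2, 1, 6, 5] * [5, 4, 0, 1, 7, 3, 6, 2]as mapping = [0→5, 1→7, 2→2, 3→1, 4→0, 5→4, 6→6, 7→3]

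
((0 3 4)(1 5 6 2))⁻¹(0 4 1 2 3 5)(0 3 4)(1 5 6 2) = (0 5 1 4 6 3)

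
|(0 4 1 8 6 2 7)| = 7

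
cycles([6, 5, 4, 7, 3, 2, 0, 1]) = (0 6)(1 5 2 4 3 7)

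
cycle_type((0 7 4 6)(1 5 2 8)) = 4^2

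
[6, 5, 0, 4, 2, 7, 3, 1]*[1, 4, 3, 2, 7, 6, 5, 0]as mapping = [0→5, 1→6, 2→1, 3→7, 4→3, 5→0, 6→2, 7→4]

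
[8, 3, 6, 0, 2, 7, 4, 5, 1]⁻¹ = [3, 8, 4, 1, 6, 7, 2, 5, 0]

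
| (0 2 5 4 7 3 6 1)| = 8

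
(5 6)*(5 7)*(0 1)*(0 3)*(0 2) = (0 1 3 2) (5 6 7) 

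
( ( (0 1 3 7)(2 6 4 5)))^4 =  ()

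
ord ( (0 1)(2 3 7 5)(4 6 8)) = 12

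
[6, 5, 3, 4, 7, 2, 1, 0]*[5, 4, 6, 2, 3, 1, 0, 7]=[0, 1, 2, 3, 7, 6, 4, 5]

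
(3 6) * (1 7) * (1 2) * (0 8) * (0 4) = (0 8 4)(1 7 2)(3 6)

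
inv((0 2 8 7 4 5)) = (0 5 4 7 8 2)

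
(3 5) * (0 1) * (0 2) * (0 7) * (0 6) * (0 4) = (0 1 2 7 6 4)(3 5)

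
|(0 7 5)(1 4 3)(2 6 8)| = 3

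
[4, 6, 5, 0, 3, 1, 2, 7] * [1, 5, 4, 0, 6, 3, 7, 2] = [6, 7, 3, 1, 0, 5, 4, 2]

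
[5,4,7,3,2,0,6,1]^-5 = [5,7,4,3,1,0,6,2]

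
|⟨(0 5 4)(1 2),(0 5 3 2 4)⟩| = 720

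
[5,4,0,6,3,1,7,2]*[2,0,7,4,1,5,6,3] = [5,1,2,6,4,0,3,7]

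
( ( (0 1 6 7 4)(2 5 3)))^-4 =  (0 1 6 7 4)(2 3 5)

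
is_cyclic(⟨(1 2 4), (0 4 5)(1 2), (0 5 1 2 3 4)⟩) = no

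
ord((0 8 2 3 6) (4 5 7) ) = 15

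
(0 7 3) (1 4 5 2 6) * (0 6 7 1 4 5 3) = (0 1 5 2 7) (3 6 4) 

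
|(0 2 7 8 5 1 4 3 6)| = 9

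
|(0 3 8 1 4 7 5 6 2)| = 9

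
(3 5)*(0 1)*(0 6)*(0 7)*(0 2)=(0 1 6 7 2)(3 5)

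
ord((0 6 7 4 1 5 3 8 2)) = 9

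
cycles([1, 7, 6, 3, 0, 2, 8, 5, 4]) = (0 1 7 5 2 6 8 4)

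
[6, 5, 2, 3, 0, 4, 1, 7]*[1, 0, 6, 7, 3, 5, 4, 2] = [4, 5, 6, 7, 1, 3, 0, 2]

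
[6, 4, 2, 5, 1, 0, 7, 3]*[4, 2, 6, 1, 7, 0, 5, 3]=[5, 7, 6, 0, 2, 4, 3, 1]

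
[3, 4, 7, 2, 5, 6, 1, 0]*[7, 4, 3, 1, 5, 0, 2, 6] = [1, 5, 6, 3, 0, 2, 4, 7]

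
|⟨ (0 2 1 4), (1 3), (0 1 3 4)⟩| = 120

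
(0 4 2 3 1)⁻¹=(0 1 3 2 4)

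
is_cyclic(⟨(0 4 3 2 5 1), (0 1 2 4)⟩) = no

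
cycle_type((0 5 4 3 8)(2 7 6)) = 3.5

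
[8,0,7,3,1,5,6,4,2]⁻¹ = [1,4,8,3,7,5,6,2,0]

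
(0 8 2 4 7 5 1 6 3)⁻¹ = (0 3 6 1 5 7 4 2 8)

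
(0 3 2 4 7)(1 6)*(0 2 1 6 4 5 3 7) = (0 7 2 5 3 1 4)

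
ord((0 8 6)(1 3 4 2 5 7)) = 6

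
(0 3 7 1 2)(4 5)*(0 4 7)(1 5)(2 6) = (0 3)(1 6 2 4)(5 7)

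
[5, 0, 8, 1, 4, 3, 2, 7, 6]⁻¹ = [1, 3, 6, 5, 4, 0, 8, 7, 2]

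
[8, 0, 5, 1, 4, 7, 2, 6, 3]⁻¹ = [1, 3, 6, 8, 4, 2, 7, 5, 0]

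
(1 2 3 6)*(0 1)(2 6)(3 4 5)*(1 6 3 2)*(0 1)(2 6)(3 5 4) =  (0 2 3)(1 5 6)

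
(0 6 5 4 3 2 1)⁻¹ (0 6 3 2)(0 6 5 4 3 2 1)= (1 6 5 2)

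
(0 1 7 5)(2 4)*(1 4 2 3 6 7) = (0 4 3 6 7 5)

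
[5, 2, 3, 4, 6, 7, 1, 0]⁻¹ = [7, 6, 1, 2, 3, 0, 4, 5]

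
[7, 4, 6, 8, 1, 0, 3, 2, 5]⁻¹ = [5, 4, 7, 6, 1, 8, 2, 0, 3]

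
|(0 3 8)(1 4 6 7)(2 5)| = 12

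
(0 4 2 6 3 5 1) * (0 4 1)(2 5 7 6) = (0 1 4 5)(3 7 6)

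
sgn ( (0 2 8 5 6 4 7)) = 1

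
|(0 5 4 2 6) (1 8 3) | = 15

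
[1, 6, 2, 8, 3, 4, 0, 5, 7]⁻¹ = [6, 0, 2, 4, 5, 7, 1, 8, 3]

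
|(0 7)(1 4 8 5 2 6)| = 6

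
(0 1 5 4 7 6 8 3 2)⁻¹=(0 2 3 8 6 7 4 5 1)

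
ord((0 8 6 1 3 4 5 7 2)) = 9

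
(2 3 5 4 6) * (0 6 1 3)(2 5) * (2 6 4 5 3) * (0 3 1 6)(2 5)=(0 4 6 1 5 2 3)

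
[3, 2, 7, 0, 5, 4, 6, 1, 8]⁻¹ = [3, 7, 1, 0, 5, 4, 6, 2, 8]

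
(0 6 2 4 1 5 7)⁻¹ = (0 7 5 1 4 2 6)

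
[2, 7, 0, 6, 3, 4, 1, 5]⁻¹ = [2, 6, 0, 4, 5, 7, 3, 1]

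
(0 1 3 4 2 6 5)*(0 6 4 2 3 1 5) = (0 5 6)(2 4 3)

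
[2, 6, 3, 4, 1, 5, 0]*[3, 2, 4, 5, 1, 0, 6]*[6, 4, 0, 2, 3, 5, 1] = [3, 1, 5, 4, 0, 6, 2]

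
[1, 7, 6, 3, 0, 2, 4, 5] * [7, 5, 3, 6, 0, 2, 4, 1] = [5, 1, 4, 6, 7, 3, 0, 2]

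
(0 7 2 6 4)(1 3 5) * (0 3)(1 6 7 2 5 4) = (0 2 7 5 6 1)(3 4)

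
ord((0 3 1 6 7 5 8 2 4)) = 9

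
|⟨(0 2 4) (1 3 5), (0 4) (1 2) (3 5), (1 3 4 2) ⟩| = 720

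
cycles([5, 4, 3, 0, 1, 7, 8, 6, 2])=(0 5 7 6 8 2 3)(1 4)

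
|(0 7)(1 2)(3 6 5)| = 6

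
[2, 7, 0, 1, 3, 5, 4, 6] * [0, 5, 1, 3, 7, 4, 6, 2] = [1, 2, 0, 5, 3, 4, 7, 6]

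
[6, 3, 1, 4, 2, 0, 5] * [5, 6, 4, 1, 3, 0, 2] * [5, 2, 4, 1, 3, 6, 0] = [4, 2, 0, 1, 3, 6, 5]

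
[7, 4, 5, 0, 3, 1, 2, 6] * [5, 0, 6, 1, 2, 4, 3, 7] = [7, 2, 4, 5, 1, 0, 6, 3]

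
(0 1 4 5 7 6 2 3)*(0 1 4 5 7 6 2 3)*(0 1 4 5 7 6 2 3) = (0 5 2 1 7 3 4 6)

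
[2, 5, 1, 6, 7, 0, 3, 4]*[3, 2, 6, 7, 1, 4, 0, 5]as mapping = [0→6, 1→4, 2→2, 3→0, 4→5, 5→3, 6→7, 7→1]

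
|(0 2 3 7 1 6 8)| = 7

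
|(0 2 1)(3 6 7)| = 3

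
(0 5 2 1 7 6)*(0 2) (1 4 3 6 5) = (0 1 7 5) (2 4 3 6) 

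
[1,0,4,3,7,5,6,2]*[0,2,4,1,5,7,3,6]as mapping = [0→2,1→0,2→5,3→1,4→6,5→7,6→3,7→4]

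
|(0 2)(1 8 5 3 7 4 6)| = 14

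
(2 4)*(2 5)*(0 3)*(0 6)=(0 3 6)(2 4 5)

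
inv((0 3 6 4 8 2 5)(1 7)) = (0 5 2 8 4 6 3)(1 7)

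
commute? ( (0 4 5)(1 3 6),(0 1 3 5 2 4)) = no: (0 4 5)(1 3 6)*(0 1 3 5 2 4) = (1 5)(2 4)(3 6),(0 1 3 5 2 4)*(0 4 5)(1 3 6) = (0 3)(1 6)(2 5)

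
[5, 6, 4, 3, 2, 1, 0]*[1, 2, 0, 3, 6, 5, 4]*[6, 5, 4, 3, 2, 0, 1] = [0, 2, 1, 3, 6, 4, 5]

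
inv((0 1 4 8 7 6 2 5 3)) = (0 3 5 2 6 7 8 4 1)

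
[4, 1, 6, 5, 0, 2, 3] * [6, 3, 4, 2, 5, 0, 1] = [5, 3, 1, 0, 6, 4, 2]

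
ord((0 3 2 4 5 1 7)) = 7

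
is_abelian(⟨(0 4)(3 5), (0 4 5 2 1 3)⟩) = no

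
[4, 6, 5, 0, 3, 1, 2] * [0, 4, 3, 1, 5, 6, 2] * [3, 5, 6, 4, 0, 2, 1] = [2, 6, 1, 3, 5, 0, 4]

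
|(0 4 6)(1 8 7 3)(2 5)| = 12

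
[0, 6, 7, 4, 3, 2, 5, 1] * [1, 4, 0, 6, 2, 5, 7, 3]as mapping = [0→1, 1→7, 2→3, 3→2, 4→6, 5→0, 6→5, 7→4]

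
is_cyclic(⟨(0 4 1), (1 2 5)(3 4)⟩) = no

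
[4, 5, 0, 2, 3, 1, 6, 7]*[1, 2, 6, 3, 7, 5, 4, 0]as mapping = [0→7, 1→5, 2→1, 3→6, 4→3, 5→2, 6→4, 7→0]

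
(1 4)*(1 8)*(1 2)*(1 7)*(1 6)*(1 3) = (1 4 8 2 7 6 3)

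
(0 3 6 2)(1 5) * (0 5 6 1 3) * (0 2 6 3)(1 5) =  (0 2 1 3 5)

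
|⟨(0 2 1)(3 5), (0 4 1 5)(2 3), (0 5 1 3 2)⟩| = 720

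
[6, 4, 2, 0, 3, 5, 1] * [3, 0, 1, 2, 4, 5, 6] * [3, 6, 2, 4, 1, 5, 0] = [0, 1, 6, 4, 2, 5, 3]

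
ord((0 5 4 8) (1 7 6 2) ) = 4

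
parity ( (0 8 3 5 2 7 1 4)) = odd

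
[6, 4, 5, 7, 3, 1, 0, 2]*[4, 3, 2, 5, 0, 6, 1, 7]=[1, 0, 6, 7, 5, 3, 4, 2]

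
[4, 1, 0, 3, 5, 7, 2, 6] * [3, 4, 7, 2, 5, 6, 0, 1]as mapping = [0→5, 1→4, 2→3, 3→2, 4→6, 5→1, 6→7, 7→0]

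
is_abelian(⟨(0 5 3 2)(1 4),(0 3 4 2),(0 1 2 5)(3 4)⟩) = no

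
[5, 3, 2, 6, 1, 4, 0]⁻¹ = [6, 4, 2, 1, 5, 0, 3]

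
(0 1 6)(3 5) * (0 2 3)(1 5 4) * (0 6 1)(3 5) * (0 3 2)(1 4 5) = (0 2 1 4 3 5 6)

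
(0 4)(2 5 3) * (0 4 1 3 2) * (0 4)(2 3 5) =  (0 1 5 3 4)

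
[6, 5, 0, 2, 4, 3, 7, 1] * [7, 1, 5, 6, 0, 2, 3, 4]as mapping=[0→3, 1→2, 2→7, 3→5, 4→0, 5→6, 6→4, 7→1]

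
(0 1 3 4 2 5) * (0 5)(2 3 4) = (0 1 4 3 2)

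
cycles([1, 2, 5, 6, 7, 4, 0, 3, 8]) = (0 1 2 5 4 7 3 6)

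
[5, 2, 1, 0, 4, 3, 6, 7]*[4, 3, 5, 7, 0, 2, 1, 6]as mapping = [0→2, 1→5, 2→3, 3→4, 4→0, 5→7, 6→1, 7→6]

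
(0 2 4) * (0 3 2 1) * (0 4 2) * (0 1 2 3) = (0 2 3 1 4)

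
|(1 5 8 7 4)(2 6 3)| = 15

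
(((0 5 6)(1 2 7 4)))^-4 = (0 6 5)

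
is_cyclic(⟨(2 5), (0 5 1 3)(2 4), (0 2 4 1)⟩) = no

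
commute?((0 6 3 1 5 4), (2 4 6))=no:(0 6 3 1 5 4)*(2 4 6)=(0 2 4)(1 5 6 3), (2 4 6)*(0 6 3 1 5 4)=(0 6 2)(1 5 4 3)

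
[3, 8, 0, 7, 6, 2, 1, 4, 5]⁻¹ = [2, 6, 5, 0, 7, 8, 4, 3, 1]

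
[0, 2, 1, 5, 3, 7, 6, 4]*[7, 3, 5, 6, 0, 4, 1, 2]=[7, 5, 3, 4, 6, 2, 1, 0]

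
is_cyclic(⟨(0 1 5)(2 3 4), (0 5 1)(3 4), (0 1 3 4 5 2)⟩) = no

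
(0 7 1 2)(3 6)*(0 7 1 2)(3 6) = (0 1)(2 7)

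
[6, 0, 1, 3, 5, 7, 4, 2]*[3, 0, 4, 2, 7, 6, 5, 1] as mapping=[0→5, 1→3, 2→0, 3→2, 4→6, 5→1, 6→7, 7→4] 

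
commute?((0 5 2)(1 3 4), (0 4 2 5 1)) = no:(0 5 2)(1 3 4)*(0 4 2 5 1) = (0 1 3 2 4), (0 4 2 5 1)*(0 5 2)(1 3 4) = (0 1 5 3 4)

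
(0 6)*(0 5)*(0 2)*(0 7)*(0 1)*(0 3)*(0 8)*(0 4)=(0 6 5 2 7 1 3 8 4)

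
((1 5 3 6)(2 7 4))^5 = (1 5 3 6)(2 4 7)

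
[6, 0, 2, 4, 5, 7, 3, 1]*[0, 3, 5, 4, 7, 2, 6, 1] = [6, 0, 5, 7, 2, 1, 4, 3]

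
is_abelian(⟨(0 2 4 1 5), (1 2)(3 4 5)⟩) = no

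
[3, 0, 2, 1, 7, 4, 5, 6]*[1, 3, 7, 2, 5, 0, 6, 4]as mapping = [0→2, 1→1, 2→7, 3→3, 4→4, 5→5, 6→0, 7→6]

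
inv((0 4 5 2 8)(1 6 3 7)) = (0 8 2 5 4)(1 7 3 6)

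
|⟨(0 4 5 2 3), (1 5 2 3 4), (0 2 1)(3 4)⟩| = 720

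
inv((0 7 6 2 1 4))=(0 4 1 2 6 7)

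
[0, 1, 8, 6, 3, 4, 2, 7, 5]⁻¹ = [0, 1, 6, 4, 5, 8, 3, 7, 2]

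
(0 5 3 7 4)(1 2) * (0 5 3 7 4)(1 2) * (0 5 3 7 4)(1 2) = (0 7 5 4 3)(1 2)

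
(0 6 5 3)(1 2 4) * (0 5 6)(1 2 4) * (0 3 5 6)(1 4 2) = (0 3 6)(1 2 4)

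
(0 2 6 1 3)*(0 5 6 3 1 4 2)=(2 3 5 6 4)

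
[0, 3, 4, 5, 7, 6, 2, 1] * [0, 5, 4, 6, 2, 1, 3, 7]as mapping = [0→0, 1→6, 2→2, 3→1, 4→7, 5→3, 6→4, 7→5]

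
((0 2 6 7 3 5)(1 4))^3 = (0 7)(1 4)(2 3)(5 6)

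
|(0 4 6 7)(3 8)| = 4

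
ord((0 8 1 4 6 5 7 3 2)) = 9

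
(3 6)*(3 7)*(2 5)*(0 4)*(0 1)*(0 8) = (0 4 1 8)(2 5)(3 6 7)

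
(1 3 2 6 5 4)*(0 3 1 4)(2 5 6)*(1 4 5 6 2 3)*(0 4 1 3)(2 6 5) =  (0 3 5 4 2)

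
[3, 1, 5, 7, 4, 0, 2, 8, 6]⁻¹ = [5, 1, 6, 0, 4, 2, 8, 3, 7]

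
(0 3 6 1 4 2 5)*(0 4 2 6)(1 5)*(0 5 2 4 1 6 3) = (1 4 3 5)(2 6)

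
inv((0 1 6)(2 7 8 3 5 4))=(0 6 1)(2 4 5 3 8 7)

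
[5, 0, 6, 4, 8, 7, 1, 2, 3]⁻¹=[1, 6, 7, 8, 3, 0, 2, 5, 4]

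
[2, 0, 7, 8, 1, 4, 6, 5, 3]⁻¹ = [1, 4, 0, 8, 5, 7, 6, 2, 3]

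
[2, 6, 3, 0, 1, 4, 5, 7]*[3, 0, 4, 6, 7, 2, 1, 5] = [4, 1, 6, 3, 0, 7, 2, 5]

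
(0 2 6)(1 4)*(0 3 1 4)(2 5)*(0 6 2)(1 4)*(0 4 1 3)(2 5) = (0 2 5 4 3 1 6)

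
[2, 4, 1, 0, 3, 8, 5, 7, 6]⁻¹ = [3, 2, 0, 4, 1, 6, 8, 7, 5]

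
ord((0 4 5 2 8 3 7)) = 7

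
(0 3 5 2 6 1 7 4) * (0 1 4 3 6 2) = (0 6 4 1 7 3 5)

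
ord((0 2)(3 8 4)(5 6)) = 6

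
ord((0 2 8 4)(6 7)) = 4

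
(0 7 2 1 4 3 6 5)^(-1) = (0 5 6 3 4 1 2 7)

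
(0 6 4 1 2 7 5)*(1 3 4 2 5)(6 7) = (0 7 1 5)(2 6)(3 4)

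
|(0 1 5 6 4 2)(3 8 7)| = 6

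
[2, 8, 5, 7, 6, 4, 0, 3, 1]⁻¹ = [6, 8, 0, 7, 5, 2, 4, 3, 1]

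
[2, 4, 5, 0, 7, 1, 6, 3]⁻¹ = [3, 5, 0, 7, 1, 2, 6, 4]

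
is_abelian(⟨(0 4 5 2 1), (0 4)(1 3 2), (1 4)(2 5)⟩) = no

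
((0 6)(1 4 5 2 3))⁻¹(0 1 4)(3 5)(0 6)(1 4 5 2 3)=(1 2)(4 5 6)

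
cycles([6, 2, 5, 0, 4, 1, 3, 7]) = (0 6 3)(1 2 5)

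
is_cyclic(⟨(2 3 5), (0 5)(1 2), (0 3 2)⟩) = no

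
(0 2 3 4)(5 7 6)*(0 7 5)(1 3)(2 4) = (0 4 7 6)(1 3 2)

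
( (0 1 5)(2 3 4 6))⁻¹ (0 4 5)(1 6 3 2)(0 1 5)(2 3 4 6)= (0 1 6)(2 4 3 5)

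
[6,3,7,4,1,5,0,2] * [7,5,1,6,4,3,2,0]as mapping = [0→2,1→6,2→0,3→4,4→5,5→3,6→7,7→1]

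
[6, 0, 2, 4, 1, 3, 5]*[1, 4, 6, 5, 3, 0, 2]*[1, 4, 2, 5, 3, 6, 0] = [2, 4, 0, 5, 3, 6, 1]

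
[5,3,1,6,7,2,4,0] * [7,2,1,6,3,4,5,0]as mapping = [0→4,1→6,2→2,3→5,4→0,5→1,6→3,7→7]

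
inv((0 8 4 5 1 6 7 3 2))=(0 2 3 7 6 1 5 4 8)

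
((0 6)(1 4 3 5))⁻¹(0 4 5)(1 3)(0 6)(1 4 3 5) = (1 6 3)(4 5)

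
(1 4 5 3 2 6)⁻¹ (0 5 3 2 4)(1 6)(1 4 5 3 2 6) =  (0 3 2 6 5)(1 4)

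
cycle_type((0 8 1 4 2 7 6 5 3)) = 9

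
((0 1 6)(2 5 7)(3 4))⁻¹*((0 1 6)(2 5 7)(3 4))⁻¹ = (0 1 6)(2 5 7)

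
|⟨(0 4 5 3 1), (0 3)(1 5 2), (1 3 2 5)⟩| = 720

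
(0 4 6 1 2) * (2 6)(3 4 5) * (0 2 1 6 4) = (0 5 3)(1 4)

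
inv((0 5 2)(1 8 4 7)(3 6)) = (0 2 5)(1 7 4 8)(3 6)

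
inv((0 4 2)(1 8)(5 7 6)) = (0 2 4)(1 8)(5 6 7)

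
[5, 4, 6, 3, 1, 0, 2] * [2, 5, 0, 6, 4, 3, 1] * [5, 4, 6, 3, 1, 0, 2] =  [3, 1, 4, 2, 0, 6, 5]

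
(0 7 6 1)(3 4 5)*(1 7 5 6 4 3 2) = (0 5 2 1)(4 6 7)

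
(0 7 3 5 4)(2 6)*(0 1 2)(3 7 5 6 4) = (0 5 3 6)(1 2 4)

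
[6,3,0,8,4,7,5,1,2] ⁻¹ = [2,7,8,1,4,6,0,5,3] 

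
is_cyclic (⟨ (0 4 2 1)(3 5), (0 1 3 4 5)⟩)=no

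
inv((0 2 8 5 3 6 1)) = (0 1 6 3 5 8 2)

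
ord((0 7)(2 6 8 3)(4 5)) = 4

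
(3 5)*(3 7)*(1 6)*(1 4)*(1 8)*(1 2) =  (1 6 4 8 2)(3 5 7)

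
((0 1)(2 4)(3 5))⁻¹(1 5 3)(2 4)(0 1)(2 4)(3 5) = (0 3 5)(2 4)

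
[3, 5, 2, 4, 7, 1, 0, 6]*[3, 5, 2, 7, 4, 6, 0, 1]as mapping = [0→7, 1→6, 2→2, 3→4, 4→1, 5→5, 6→3, 7→0]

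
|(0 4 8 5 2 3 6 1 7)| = 9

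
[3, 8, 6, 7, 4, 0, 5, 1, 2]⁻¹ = [5, 7, 8, 0, 4, 6, 2, 3, 1]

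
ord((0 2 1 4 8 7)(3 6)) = 6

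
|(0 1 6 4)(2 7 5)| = 12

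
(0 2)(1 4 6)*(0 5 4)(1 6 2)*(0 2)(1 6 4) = (0 6 4)(1 2 5)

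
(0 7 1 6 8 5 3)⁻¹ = (0 3 5 8 6 1 7)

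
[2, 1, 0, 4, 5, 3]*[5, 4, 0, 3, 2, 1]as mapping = [0→0, 1→4, 2→5, 3→2, 4→1, 5→3]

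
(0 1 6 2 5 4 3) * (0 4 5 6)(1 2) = (0 2 6 1)(3 4)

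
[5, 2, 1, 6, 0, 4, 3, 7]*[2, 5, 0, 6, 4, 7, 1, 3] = [7, 0, 5, 1, 2, 4, 6, 3]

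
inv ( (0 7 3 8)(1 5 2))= (0 8 3 7)(1 2 5)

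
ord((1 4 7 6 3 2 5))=7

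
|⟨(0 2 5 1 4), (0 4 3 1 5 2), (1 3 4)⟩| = 720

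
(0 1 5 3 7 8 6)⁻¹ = (0 6 8 7 3 5 1)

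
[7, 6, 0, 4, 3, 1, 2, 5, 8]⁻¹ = [2, 5, 6, 4, 3, 7, 1, 0, 8]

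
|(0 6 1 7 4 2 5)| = 7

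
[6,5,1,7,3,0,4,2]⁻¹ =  [5,2,7,4,6,1,0,3]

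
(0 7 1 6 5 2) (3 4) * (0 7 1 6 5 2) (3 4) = (0 1 5) (2 7 6) 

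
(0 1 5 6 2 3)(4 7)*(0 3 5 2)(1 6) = (0 6)(1 2 5)(4 7)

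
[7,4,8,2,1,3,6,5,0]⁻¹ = [8,4,3,5,1,7,6,0,2]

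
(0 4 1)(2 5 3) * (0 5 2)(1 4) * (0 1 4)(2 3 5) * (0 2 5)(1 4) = (0 1 5)(2 3 4)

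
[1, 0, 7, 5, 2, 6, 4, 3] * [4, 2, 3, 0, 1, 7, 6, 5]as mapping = [0→2, 1→4, 2→5, 3→7, 4→3, 5→6, 6→1, 7→0]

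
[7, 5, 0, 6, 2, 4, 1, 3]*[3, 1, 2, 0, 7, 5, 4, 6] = [6, 5, 3, 4, 2, 7, 1, 0]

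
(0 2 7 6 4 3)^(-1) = (0 3 4 6 7 2)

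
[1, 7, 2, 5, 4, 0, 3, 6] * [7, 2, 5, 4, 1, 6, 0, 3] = [2, 3, 5, 6, 1, 7, 4, 0]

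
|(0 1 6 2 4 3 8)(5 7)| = 14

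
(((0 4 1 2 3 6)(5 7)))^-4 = (0 1 3)(2 6 4)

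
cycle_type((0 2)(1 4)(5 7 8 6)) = 2^2.4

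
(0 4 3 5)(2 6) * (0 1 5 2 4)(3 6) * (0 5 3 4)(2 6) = (0 5 1 3 6)(2 4)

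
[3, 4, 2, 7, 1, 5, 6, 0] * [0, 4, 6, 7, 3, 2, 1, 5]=[7, 3, 6, 5, 4, 2, 1, 0]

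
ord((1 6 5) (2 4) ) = 6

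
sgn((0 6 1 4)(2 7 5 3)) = 1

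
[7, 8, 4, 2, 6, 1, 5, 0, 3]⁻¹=[7, 5, 3, 8, 2, 6, 4, 0, 1]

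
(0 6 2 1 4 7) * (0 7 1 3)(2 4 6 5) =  (0 5 2 3)(1 6 4)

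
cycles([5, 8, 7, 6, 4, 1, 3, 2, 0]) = (0 5 1 8) (2 7) (3 6) 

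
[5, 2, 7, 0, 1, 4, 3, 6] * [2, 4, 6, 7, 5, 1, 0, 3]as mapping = [0→1, 1→6, 2→3, 3→2, 4→4, 5→5, 6→7, 7→0]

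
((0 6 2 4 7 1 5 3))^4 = (0 7)(1 6)(2 5)(3 4)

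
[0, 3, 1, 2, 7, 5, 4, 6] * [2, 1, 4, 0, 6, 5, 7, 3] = [2, 0, 1, 4, 3, 5, 6, 7]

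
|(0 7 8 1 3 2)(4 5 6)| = 6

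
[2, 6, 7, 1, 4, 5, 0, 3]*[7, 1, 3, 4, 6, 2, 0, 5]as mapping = [0→3, 1→0, 2→5, 3→1, 4→6, 5→2, 6→7, 7→4]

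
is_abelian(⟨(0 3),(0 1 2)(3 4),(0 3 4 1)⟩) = no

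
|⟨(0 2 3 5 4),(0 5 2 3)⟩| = 120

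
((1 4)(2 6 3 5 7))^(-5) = (1 4)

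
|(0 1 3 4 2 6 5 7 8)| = 9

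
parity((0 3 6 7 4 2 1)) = even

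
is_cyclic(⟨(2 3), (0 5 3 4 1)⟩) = no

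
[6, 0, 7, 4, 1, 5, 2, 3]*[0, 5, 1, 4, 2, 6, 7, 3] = [7, 0, 3, 2, 5, 6, 1, 4]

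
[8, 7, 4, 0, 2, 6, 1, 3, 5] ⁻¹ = [3, 6, 4, 7, 2, 8, 5, 1, 0] 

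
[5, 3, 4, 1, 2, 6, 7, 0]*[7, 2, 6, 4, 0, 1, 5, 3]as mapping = [0→1, 1→4, 2→0, 3→2, 4→6, 5→5, 6→3, 7→7]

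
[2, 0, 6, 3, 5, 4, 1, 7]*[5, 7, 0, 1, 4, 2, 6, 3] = [0, 5, 6, 1, 2, 4, 7, 3] 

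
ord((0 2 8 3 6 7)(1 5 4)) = 6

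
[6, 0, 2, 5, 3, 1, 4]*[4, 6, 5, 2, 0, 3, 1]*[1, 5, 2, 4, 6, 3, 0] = [5, 6, 3, 4, 2, 0, 1]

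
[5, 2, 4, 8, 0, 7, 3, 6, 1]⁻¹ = [4, 8, 1, 6, 2, 0, 7, 5, 3]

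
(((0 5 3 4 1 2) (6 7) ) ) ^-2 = (0 1 3) (2 4 5) 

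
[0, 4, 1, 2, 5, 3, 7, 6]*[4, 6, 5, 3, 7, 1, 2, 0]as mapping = [0→4, 1→7, 2→6, 3→5, 4→1, 5→3, 6→0, 7→2]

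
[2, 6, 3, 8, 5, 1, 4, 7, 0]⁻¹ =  [8, 5, 0, 2, 6, 4, 1, 7, 3]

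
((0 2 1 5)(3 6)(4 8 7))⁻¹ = (0 5 1 2)(3 6)(4 7 8)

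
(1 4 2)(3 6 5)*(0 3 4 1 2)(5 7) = (0 3 6 7 5 4)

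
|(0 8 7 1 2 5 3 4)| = 8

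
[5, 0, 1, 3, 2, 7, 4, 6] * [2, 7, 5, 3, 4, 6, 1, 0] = [6, 2, 7, 3, 5, 0, 4, 1]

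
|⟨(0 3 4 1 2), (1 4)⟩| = 120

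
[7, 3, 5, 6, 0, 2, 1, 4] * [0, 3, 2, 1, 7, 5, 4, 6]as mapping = [0→6, 1→1, 2→5, 3→4, 4→0, 5→2, 6→3, 7→7]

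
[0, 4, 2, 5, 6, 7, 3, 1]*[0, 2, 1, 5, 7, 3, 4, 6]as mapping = [0→0, 1→7, 2→1, 3→3, 4→4, 5→6, 6→5, 7→2]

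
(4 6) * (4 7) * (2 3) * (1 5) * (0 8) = (0 8) (1 5) (2 3) (4 6 7) 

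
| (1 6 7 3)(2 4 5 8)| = 4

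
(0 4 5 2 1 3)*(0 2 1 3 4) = (1 4 5)(2 3)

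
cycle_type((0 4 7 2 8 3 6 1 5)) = 9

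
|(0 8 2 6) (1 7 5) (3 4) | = 12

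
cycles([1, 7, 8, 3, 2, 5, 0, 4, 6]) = (0 1 7 4 2 8 6)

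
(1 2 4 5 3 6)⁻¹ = (1 6 3 5 4 2)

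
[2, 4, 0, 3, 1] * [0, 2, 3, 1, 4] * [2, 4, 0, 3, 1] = [3, 1, 2, 4, 0]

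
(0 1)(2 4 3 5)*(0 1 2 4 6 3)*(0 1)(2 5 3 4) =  (0 5 2 6 4 1)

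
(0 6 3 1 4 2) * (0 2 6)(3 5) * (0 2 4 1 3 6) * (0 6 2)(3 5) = (2 4 6 3 5)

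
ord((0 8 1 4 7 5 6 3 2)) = 9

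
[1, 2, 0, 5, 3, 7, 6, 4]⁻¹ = [2, 0, 1, 4, 7, 3, 6, 5]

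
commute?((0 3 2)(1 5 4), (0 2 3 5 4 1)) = no:(0 3 2)(1 5 4) * (0 2 3 5 4 1) = (0 5 1 4), (0 2 3 5 4 1) * (0 3 2)(1 5 4) = (1 3 4 5)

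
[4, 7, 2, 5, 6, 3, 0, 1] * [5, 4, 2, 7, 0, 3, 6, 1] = [0, 1, 2, 3, 6, 7, 5, 4]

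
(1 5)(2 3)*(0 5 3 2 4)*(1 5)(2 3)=(0 1 2 3 4)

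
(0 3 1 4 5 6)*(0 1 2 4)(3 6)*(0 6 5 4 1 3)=(0 5)(1 6 3 2)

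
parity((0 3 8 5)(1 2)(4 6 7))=even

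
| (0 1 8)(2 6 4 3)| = 12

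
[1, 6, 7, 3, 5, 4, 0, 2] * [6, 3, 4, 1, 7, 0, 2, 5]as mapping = [0→3, 1→2, 2→5, 3→1, 4→0, 5→7, 6→6, 7→4]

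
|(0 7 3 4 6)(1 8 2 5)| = 20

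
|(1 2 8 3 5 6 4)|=7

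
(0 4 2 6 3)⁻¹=(0 3 6 2 4)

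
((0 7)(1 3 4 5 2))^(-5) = (0 7)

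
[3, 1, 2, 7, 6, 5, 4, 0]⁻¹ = [7, 1, 2, 0, 6, 5, 4, 3]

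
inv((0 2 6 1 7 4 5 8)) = (0 8 5 4 7 1 6 2)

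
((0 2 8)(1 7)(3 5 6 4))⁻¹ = (0 8 2)(1 7)(3 4 6 5)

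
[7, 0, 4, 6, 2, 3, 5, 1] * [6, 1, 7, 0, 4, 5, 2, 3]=[3, 6, 4, 2, 7, 0, 5, 1]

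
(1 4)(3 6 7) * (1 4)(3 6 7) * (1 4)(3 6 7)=(1 4)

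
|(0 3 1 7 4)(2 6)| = 10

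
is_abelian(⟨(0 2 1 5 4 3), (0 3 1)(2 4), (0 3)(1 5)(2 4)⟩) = no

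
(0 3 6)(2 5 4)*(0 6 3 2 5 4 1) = (0 2 4 5 1)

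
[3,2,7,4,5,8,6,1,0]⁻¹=[8,7,1,0,3,4,6,2,5]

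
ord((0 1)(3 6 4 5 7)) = 10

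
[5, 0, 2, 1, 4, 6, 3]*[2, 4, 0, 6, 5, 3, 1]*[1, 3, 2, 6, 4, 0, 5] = [6, 2, 1, 4, 0, 3, 5] 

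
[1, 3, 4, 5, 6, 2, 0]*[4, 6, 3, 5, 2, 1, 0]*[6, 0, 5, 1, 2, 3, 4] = [4, 3, 5, 0, 6, 1, 2]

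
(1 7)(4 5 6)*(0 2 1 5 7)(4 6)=(0 2 1)(4 7 5)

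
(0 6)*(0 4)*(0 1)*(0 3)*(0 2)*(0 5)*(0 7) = (0 6 4 1 3 2 5 7)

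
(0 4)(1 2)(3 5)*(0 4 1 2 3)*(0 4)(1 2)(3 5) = (0 2 1 5 4)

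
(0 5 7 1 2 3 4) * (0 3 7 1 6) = (0 5 1 2 7 6) (3 4) 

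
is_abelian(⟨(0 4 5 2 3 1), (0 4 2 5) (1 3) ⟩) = no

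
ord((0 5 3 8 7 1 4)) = 7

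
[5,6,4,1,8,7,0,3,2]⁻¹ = [6,3,8,7,2,0,1,5,4]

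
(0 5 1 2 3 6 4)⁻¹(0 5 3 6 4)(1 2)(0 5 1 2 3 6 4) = (0 5 1 6 4)(2 3)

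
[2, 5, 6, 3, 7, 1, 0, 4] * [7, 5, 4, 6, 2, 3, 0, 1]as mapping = [0→4, 1→3, 2→0, 3→6, 4→1, 5→5, 6→7, 7→2]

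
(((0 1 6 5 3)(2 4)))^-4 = (0 1 6 5 3)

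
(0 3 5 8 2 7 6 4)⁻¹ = (0 4 6 7 2 8 5 3)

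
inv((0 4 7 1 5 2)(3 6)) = (0 2 5 1 7 4)(3 6)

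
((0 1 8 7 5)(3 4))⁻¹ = (0 5 7 8 1)(3 4)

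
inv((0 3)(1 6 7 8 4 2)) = (0 3)(1 2 4 8 7 6)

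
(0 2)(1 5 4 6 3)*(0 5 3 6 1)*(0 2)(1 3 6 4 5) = (1 6 4 3 2)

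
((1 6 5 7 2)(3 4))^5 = (3 4)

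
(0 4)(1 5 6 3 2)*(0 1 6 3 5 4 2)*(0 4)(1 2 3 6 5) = (0 3 4 2 5 6 1)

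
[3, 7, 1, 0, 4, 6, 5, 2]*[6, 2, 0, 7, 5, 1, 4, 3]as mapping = [0→7, 1→3, 2→2, 3→6, 4→5, 5→4, 6→1, 7→0]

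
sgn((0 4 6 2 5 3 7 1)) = -1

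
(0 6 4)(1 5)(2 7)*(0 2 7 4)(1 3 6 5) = (0 5 3 6)(2 4)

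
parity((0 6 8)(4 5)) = odd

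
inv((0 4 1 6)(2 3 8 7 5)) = (0 6 1 4)(2 5 7 8 3)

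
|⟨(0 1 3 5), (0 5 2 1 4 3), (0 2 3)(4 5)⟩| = 720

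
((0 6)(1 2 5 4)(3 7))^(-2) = (1 5)(2 4)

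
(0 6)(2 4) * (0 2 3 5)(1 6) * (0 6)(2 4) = (0 1)(3 5 6 4)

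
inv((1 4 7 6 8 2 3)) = (1 3 2 8 6 7 4)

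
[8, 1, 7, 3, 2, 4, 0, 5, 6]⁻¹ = [6, 1, 4, 3, 5, 7, 8, 2, 0]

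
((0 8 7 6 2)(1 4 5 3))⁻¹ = (0 2 6 7 8)(1 3 5 4)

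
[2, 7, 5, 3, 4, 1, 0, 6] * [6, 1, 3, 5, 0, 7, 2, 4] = [3, 4, 7, 5, 0, 1, 6, 2]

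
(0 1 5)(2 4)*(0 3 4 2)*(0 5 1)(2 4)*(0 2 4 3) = (0 2 3 4 5)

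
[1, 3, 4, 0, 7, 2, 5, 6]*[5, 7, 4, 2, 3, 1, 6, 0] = [7, 2, 3, 5, 0, 4, 1, 6]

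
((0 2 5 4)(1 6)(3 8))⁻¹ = (0 4 5 2)(1 6)(3 8)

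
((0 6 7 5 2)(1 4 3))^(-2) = (0 5 6 2 7)(1 4 3)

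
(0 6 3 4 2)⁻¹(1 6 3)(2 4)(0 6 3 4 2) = (0 2)(1 3 4)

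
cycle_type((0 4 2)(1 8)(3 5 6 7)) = 2.3.4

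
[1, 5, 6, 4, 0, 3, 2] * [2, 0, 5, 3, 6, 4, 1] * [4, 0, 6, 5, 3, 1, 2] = [4, 3, 0, 2, 6, 5, 1] 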